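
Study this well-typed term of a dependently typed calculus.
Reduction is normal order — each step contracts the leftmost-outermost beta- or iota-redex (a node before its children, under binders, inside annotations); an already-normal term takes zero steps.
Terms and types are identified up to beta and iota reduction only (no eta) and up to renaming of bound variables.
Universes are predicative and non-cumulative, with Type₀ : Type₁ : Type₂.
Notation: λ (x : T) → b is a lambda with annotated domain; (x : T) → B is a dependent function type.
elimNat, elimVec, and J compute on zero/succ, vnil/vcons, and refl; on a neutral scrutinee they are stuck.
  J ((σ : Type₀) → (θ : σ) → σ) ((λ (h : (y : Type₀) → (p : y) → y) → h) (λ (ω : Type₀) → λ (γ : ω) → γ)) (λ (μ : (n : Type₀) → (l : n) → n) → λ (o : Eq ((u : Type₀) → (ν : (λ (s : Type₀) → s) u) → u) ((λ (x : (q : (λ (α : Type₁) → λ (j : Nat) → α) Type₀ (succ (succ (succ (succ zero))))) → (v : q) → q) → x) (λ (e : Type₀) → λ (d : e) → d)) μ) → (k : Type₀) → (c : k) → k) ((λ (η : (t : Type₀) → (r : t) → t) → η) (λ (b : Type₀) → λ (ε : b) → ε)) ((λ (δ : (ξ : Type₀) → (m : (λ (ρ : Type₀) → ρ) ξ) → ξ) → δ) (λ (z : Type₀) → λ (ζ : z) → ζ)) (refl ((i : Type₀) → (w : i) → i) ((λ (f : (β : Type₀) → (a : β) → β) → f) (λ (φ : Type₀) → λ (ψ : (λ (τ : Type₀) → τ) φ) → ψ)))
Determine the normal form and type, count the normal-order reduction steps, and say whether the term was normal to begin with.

resulting normal form:
  λ (σ : Type₀) → λ (θ : σ) → θ
type:
  (σ : Type₀) → (θ : σ) → σ
reduction steps (normal order): 2
started in normal form: no
first contracted redex: a J iota-redex


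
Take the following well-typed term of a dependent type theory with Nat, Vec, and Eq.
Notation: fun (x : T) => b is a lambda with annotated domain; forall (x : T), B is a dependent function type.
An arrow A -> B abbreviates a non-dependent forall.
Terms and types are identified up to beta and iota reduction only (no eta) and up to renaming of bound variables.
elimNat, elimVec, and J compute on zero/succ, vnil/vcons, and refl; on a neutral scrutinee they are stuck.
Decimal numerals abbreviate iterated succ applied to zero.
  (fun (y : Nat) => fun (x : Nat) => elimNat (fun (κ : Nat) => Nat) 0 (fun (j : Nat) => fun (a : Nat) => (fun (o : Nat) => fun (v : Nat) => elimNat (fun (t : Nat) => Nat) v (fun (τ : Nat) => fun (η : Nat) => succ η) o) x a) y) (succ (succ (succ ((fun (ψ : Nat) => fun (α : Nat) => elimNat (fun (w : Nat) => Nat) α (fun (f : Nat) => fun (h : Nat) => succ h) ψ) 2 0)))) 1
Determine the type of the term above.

type:
  Nat


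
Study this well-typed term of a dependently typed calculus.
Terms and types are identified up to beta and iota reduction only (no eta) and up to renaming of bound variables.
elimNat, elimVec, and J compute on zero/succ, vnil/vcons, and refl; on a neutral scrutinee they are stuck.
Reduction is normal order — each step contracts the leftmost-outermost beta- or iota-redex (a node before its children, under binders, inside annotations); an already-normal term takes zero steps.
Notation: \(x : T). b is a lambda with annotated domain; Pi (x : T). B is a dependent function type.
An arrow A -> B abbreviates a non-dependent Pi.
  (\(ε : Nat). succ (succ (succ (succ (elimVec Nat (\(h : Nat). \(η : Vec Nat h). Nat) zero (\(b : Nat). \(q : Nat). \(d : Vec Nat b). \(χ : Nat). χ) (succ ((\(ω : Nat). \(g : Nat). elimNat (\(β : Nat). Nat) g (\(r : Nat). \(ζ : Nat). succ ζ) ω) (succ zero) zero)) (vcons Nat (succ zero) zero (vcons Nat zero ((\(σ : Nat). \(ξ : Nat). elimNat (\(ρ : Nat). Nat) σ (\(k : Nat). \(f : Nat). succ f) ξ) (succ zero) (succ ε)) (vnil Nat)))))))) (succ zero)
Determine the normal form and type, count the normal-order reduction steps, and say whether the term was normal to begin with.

resulting normal form:
  succ (succ (succ (succ zero)))
type:
  Nat
normal-order step count: 12
started in normal form: no
first redex: a beta-redex


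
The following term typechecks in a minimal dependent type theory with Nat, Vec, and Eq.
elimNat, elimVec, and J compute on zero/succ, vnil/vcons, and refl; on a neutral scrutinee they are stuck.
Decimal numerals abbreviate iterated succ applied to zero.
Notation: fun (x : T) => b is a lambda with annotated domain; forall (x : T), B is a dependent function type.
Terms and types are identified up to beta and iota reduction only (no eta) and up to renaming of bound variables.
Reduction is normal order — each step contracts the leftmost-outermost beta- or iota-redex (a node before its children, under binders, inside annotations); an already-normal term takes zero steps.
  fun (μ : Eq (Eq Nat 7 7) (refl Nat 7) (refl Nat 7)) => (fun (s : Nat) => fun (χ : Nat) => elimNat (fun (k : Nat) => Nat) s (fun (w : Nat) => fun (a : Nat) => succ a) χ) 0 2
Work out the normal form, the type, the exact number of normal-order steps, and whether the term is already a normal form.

reduced normal form:
  fun (μ : Eq (Eq Nat 7 7) (refl Nat 7) (refl Nat 7)) => 2
type:
  forall (μ : Eq (Eq Nat 7 7) (refl Nat 7) (refl Nat 7)), Nat
normal-order step count: 9
term was already normal: no
first contracted redex: a beta-redex


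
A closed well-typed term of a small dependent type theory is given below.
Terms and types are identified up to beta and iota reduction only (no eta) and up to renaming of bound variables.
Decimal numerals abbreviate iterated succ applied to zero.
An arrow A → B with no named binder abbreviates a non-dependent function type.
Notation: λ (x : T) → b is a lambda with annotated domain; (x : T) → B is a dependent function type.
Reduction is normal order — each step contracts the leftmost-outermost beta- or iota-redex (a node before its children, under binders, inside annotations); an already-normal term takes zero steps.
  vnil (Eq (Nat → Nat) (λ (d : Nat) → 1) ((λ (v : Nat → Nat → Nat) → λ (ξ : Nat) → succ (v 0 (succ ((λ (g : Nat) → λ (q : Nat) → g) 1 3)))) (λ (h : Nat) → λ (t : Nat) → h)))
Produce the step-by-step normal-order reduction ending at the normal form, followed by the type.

normal-order reduction sequence:
  vnil (Eq (Nat → Nat) (λ (d : Nat) → 1) ((λ (v : Nat → Nat → Nat) → λ (ξ : Nat) → succ (v 0 (succ ((λ (g : Nat) → λ (q : Nat) → g) 1 3)))) (λ (h : Nat) → λ (t : Nat) → h)))
  ~> vnil (Eq (Nat → Nat) (λ (d : Nat) → 1) (λ (v : Nat) → succ ((λ (ξ : Nat) → λ (g : Nat) → ξ) 0 (succ ((λ (q : Nat) → λ (h : Nat) → q) 1 3)))))
  ~> vnil (Eq (Nat → Nat) (λ (d : Nat) → 1) (λ (v : Nat) → succ ((λ (ξ : Nat) → 0) (succ ((λ (g : Nat) → λ (q : Nat) → g) 1 3)))))
  ~> vnil (Eq (Nat → Nat) (λ (d : Nat) → 1) (λ (v : Nat) → 1))
type:
  Vec (Eq (Nat → Nat) (λ (d : Nat) → 1) (λ (v : Nat) → 1)) 0


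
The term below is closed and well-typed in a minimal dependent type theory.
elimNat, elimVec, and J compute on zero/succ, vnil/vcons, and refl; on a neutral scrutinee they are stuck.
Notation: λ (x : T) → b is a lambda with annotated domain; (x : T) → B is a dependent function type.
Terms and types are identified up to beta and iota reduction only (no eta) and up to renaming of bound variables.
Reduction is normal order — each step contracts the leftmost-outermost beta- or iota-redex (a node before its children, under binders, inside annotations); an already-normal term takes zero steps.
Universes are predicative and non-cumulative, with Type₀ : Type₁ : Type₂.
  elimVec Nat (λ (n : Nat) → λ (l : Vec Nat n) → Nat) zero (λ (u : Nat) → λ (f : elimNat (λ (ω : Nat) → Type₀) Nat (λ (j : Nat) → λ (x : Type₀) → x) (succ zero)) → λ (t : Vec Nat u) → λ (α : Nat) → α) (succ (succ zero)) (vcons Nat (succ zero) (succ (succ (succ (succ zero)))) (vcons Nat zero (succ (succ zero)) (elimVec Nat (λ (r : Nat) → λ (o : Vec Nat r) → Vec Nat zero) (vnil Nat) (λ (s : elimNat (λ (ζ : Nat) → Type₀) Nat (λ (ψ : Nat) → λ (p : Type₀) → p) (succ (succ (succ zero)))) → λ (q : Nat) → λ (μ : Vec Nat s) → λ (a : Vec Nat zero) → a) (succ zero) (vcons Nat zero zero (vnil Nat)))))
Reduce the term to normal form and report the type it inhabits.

resulting normal form:
  zero
the term's type:
  Nat


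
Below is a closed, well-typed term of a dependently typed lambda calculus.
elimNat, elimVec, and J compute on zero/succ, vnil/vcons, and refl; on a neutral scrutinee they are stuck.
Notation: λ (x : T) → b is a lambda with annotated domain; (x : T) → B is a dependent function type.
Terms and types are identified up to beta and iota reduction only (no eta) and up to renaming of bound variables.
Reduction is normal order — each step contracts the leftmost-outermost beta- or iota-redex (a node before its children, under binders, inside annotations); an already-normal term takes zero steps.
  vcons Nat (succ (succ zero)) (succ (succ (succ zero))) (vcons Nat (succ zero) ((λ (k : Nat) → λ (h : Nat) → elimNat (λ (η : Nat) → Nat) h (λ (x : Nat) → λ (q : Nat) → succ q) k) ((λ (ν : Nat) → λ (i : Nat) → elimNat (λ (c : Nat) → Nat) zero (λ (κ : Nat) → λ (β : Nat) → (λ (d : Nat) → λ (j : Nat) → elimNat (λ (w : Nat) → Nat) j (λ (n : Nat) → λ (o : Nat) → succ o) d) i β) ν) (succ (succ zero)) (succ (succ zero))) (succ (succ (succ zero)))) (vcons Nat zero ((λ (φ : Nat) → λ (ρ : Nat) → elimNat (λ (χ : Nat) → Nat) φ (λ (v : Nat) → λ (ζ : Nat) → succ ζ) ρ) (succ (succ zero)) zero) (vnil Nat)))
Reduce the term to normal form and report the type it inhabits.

resulting normal form:
  vcons Nat (succ (succ zero)) (succ (succ (succ zero))) (vcons Nat (succ zero) (succ (succ (succ (succ (succ (succ (succ zero))))))) (vcons Nat zero (succ (succ zero)) (vnil Nat)))
type:
  Vec Nat (succ (succ (succ zero)))


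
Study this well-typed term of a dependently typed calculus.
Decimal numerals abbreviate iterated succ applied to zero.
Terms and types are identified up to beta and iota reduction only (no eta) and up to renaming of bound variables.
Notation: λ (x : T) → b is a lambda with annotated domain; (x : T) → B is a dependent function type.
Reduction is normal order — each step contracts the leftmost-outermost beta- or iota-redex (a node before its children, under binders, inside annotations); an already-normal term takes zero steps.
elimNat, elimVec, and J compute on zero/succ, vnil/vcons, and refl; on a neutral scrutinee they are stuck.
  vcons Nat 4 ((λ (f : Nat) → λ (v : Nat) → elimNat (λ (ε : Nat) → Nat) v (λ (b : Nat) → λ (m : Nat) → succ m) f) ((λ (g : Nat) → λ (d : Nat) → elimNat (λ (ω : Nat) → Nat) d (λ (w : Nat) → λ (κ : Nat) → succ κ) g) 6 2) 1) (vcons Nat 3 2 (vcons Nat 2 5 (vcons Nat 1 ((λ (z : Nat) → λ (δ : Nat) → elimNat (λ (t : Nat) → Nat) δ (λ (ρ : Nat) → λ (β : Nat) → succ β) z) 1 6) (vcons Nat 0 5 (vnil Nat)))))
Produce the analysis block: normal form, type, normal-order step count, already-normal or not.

normal form:
  vcons Nat 4 9 (vcons Nat 3 2 (vcons Nat 2 5 (vcons Nat 1 7 (vcons Nat 0 5 (vnil Nat)))))
inferred type:
  Vec Nat 5
reduction steps (normal order): 54
already normal: no
first redex: a beta-redex


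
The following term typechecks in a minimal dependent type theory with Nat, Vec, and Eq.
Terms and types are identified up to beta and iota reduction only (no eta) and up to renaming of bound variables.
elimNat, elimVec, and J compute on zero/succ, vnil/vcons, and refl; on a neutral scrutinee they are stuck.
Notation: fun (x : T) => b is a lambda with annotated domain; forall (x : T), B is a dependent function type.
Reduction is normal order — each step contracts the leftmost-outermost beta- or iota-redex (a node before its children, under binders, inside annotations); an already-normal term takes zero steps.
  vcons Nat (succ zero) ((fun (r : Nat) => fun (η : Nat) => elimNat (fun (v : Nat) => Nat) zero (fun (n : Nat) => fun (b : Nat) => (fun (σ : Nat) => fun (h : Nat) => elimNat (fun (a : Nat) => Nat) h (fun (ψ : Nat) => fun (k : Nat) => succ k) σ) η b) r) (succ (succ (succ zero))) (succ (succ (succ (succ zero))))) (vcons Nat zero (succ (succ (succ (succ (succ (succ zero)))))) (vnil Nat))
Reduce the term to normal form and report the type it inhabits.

normal form:
  vcons Nat (succ zero) (succ (succ (succ (succ (succ (succ (succ (succ (succ (succ (succ (succ zero)))))))))))) (vcons Nat zero (succ (succ (succ (succ (succ (succ zero)))))) (vnil Nat))
inferred type:
  Vec Nat (succ (succ zero))
observation: 57 normal-order steps normalize the term, beginning with a beta-redex.


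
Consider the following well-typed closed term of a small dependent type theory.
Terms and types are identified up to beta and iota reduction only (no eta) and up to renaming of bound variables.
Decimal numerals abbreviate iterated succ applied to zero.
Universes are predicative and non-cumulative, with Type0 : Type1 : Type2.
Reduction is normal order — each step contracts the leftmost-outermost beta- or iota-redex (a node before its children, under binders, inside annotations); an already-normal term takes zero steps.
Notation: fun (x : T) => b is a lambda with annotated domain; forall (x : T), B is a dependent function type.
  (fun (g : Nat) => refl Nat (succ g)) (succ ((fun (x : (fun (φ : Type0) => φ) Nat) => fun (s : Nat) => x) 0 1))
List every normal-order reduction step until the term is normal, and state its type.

reduction (normal order):
  (fun (g : Nat) => refl Nat (succ g)) (succ ((fun (x : (fun (φ : Type0) => φ) Nat) => fun (s : Nat) => x) 0 1))
  ~> refl Nat (succ (succ ((fun (g : (fun (x : Type0) => x) Nat) => fun (φ : Nat) => g) 0 1)))
  ~> refl Nat (succ (succ ((fun (g : Nat) => 0) 1)))
  ~> refl Nat 2
inferred type:
  Eq Nat 2 2


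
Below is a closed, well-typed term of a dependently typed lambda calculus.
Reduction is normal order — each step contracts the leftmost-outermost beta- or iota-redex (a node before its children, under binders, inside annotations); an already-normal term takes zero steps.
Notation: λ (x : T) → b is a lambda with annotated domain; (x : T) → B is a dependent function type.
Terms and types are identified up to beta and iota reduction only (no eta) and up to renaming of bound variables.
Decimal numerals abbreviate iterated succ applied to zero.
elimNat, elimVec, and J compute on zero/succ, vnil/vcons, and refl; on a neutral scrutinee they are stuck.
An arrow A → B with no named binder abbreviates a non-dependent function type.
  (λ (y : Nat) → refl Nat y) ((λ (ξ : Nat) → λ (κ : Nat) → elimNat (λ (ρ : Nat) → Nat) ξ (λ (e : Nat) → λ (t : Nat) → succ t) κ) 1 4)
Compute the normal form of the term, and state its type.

normal form:
  refl Nat 5
the term's type:
  Eq Nat 5 5
observation: normalization takes exactly 16 steps under the normal-order strategy.


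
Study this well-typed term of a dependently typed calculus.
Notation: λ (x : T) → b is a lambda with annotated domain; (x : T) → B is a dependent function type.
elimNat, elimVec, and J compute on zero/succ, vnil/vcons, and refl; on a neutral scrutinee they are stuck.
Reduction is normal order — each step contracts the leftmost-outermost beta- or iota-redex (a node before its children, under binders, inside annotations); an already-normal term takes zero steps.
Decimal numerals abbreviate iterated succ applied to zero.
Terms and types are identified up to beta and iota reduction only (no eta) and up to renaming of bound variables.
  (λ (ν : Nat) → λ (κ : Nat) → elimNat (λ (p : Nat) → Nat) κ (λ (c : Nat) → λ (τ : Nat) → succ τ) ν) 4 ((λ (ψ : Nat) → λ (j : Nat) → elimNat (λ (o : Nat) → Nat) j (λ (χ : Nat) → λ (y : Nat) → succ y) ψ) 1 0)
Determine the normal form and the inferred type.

reduced normal form:
  5
the term's type:
  Nat
observation: the leftmost-outermost redex is a beta-redex, and normalization takes 21 steps.


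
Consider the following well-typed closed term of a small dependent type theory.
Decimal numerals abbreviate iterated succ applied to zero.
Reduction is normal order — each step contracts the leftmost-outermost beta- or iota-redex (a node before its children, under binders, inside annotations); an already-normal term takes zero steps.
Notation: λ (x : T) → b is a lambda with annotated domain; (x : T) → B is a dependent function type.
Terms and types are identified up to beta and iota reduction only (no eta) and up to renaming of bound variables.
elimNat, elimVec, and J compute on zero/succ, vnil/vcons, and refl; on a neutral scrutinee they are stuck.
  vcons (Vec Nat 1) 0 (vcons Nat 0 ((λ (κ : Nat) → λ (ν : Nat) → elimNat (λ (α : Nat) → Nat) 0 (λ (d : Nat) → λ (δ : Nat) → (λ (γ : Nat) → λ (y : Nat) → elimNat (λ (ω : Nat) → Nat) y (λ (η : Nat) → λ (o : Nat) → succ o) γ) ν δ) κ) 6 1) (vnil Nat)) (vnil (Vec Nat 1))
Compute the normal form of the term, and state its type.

normal form:
  vcons (Vec Nat 1) 0 (vcons Nat 0 6 (vnil Nat)) (vnil (Vec Nat 1))
the term's type:
  Vec (Vec Nat 1) 1


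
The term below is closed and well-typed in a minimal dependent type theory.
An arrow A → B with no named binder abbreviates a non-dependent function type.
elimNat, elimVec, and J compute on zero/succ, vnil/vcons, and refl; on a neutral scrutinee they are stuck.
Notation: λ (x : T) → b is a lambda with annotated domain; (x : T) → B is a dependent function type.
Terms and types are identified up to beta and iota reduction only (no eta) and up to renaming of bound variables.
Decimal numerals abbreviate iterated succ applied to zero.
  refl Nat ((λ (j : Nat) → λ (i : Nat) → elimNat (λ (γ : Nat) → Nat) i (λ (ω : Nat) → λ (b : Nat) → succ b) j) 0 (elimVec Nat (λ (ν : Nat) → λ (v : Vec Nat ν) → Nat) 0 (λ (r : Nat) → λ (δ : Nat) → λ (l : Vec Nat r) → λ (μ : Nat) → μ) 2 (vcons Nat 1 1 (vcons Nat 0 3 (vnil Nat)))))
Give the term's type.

inferred type:
  Eq Nat 0 0


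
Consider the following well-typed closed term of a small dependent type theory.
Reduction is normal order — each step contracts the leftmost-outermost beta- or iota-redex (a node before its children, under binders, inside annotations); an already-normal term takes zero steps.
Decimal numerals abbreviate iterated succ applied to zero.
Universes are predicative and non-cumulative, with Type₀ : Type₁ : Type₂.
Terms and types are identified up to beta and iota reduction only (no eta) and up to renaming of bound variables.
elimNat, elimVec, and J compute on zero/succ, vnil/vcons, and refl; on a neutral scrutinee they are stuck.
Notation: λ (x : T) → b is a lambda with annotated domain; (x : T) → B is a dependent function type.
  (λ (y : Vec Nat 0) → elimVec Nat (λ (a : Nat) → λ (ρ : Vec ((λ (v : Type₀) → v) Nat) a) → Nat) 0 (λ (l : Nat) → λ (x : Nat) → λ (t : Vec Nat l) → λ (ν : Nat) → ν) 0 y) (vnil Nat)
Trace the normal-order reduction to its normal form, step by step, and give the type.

normal-order reduction:
  (λ (y : Vec Nat 0) → elimVec Nat (λ (a : Nat) → λ (ρ : Vec ((λ (v : Type₀) → v) Nat) a) → Nat) 0 (λ (l : Nat) → λ (x : Nat) → λ (t : Vec Nat l) → λ (ν : Nat) → ν) 0 y) (vnil Nat)
  ~> elimVec Nat (λ (y : Nat) → λ (a : Vec ((λ (ρ : Type₀) → ρ) Nat) y) → Nat) 0 (λ (v : Nat) → λ (l : Nat) → λ (x : Vec Nat v) → λ (t : Nat) → t) 0 (vnil Nat)
  ~> 0
type:
  Nat


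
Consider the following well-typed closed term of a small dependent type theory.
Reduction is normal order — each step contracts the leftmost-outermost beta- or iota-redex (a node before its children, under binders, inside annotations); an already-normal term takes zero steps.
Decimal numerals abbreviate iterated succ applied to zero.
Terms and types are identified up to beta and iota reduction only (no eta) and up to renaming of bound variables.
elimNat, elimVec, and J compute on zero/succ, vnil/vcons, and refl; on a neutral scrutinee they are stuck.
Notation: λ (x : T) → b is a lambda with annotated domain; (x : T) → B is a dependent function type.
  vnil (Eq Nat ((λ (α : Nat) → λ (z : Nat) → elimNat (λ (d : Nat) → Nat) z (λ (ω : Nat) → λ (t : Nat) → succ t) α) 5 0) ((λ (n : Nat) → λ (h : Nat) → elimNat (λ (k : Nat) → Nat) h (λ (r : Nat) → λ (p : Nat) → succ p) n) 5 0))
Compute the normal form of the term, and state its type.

normal form:
  vnil (Eq Nat 5 5)
inferred type:
  Vec (Eq Nat 5 5) 0


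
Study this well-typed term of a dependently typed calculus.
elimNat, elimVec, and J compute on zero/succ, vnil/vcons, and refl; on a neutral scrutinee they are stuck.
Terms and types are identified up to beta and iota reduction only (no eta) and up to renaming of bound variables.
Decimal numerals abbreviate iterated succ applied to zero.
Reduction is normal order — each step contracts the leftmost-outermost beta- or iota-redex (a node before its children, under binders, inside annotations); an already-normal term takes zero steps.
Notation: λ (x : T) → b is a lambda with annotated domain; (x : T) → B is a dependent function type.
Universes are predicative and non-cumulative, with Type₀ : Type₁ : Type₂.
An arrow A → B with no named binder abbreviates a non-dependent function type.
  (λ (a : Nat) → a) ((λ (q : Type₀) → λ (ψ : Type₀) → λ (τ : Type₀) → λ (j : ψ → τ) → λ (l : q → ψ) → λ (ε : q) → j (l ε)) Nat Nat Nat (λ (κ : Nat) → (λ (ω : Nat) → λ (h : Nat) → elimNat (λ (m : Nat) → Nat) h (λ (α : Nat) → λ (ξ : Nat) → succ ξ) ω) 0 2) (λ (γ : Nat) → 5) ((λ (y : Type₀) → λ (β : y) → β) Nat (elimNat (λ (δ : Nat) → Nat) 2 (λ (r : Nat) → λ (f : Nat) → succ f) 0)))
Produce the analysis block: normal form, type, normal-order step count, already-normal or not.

resulting normal form:
  2
inferred type:
  Nat
steps to reach normal form (normal order): 11
already normal: no
first redex: a beta-redex


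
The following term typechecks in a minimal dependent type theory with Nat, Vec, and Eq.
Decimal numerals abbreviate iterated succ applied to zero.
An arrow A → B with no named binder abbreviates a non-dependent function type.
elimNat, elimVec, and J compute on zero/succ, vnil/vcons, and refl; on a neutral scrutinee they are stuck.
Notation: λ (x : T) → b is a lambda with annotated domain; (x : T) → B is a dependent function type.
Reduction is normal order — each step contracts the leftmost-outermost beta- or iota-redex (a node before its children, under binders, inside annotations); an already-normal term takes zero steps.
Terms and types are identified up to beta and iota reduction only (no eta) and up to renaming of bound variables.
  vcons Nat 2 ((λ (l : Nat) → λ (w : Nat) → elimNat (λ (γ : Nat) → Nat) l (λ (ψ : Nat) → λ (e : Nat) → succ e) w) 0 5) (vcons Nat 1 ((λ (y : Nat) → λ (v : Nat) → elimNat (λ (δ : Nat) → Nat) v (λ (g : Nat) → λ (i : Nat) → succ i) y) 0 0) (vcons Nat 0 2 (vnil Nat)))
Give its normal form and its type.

reduced normal form:
  vcons Nat 2 5 (vcons Nat 1 0 (vcons Nat 0 2 (vnil Nat)))
inferred type:
  Vec Nat 3


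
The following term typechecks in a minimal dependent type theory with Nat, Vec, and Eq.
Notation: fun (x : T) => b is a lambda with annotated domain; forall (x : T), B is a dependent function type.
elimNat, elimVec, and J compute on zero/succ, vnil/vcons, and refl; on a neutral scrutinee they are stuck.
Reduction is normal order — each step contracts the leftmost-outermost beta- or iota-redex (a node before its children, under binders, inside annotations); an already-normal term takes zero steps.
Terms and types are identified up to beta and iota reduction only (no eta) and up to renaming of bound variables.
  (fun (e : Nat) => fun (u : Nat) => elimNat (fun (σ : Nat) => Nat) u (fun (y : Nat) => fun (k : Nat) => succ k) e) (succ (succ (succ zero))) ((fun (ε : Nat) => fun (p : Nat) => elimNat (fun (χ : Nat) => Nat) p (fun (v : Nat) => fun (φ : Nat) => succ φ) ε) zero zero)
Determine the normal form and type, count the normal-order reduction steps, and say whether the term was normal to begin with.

normal form:
  succ (succ (succ zero))
the term's type:
  Nat
reduction steps (normal order): 15
term was already normal: no
first redex: a beta-redex


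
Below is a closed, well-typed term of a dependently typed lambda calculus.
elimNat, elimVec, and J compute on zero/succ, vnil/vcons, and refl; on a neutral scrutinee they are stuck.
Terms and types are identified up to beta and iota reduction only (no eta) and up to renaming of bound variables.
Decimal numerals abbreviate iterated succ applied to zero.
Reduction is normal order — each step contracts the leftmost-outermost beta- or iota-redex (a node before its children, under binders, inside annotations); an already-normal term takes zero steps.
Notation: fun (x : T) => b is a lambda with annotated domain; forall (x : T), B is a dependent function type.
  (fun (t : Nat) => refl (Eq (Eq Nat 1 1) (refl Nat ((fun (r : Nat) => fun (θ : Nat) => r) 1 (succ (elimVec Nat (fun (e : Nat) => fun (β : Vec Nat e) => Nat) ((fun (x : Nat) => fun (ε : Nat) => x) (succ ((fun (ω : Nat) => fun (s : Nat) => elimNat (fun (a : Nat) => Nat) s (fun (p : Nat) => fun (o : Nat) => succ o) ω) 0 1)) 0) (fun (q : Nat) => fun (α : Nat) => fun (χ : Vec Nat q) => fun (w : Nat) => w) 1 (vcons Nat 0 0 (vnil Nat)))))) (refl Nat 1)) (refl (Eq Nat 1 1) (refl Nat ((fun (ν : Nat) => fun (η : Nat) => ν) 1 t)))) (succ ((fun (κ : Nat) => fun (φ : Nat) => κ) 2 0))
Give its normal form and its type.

resulting normal form:
  refl (Eq (Eq Nat 1 1) (refl Nat 1) (refl Nat 1)) (refl (Eq Nat 1 1) (refl Nat 1))
the term's type:
  Eq (Eq (Eq Nat 1 1) (refl Nat 1) (refl Nat 1)) (refl (Eq Nat 1 1) (refl Nat 1)) (refl (Eq Nat 1 1) (refl Nat 1))
observation: the first redex contracted is a beta-redex; the normal form is reached in 5 normal-order steps.


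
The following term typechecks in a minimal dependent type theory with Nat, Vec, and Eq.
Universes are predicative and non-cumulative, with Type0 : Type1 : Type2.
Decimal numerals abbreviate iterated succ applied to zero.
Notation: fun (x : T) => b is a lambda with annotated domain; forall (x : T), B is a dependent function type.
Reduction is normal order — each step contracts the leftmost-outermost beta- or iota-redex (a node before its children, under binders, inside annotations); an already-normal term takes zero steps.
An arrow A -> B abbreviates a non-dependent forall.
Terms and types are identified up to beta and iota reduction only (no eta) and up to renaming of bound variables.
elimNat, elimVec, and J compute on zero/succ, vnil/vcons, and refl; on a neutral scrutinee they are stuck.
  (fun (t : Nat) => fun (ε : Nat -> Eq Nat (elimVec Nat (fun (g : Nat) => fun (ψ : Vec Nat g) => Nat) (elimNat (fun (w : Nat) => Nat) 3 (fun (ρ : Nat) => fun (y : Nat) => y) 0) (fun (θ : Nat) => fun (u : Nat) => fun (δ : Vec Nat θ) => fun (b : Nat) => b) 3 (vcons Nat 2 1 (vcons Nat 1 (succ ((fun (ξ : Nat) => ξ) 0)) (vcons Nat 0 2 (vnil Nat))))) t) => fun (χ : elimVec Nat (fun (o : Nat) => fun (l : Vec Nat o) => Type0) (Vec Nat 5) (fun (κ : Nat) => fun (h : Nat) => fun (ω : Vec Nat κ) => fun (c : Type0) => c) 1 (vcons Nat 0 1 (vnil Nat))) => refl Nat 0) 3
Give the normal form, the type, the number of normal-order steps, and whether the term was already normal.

reduced normal form:
  fun (t : Nat -> Eq Nat 3 3) => fun (ε : Vec Nat 5) => refl Nat 0
the term's type:
  (Nat -> Eq Nat 3 3) -> Vec Nat 5 -> Eq Nat 0 0
reduction steps (normal order): 24
started in normal form: no
first contracted redex: a beta-redex


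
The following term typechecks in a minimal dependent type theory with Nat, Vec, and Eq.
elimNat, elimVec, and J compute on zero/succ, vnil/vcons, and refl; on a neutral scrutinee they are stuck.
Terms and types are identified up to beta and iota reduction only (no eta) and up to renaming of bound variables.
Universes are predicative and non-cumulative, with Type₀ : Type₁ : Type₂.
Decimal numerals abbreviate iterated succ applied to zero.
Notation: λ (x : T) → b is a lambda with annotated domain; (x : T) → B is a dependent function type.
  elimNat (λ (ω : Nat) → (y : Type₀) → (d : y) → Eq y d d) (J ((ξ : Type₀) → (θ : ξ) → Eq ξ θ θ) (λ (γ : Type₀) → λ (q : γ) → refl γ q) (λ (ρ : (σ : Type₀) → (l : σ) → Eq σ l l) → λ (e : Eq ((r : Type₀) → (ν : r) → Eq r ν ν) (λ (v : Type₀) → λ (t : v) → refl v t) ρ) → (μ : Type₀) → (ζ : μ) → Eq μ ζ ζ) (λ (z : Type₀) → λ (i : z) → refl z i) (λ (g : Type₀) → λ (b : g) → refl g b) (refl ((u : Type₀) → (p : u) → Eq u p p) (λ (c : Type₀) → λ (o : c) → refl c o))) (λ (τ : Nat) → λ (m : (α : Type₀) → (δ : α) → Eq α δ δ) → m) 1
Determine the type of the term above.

the term's type:
  (ω : Type₀) → (y : ω) → Eq ω y y


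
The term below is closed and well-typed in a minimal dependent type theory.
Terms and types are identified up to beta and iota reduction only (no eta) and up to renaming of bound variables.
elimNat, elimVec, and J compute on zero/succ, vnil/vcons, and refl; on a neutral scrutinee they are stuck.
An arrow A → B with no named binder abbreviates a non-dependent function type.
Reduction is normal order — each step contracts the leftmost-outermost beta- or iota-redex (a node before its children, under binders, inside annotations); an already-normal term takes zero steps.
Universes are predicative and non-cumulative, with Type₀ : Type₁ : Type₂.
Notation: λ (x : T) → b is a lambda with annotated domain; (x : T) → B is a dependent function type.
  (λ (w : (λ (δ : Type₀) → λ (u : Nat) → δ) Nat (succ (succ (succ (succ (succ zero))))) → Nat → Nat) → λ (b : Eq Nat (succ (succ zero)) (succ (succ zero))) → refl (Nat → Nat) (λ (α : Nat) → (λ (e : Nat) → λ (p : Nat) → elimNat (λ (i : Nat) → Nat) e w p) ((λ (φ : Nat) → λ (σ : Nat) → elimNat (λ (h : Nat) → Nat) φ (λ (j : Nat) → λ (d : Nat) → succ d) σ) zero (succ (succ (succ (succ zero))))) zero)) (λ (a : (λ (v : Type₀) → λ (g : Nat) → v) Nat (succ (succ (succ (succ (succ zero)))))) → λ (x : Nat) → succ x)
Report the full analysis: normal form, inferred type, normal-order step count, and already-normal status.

resulting normal form:
  λ (w : Eq Nat (succ (succ zero)) (succ (succ zero))) → refl (Nat → Nat) (λ (δ : Nat) → succ (succ (succ (succ zero))))
inferred type:
  Eq Nat (succ (succ zero)) (succ (succ zero)) → Eq (Nat → Nat) (λ (w : Nat) → succ (succ (succ (succ zero)))) (λ (δ : Nat) → succ (succ (succ (succ zero))))
steps to reach normal form (normal order): 19
already normal: no
first redex: a beta-redex


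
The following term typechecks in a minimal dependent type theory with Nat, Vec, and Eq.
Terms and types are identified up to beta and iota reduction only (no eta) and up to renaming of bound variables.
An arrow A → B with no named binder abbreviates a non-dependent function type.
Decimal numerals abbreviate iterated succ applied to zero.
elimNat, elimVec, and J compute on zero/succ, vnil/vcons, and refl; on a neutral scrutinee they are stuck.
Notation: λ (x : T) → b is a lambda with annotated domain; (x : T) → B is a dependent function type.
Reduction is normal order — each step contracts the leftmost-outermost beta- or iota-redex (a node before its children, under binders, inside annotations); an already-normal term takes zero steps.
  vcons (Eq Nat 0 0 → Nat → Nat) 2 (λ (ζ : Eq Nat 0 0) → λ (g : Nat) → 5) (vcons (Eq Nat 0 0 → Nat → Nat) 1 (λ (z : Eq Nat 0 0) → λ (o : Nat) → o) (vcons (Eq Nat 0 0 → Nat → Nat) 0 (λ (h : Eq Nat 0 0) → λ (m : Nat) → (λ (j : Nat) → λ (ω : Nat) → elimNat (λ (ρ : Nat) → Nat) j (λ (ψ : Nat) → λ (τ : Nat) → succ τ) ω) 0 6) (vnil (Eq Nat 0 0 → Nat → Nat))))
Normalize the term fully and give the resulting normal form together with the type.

reduced normal form:
  vcons (Eq Nat 0 0 → Nat → Nat) 2 (λ (ζ : Eq Nat 0 0) → λ (g : Nat) → 5) (vcons (Eq Nat 0 0 → Nat → Nat) 1 (λ (z : Eq Nat 0 0) → λ (o : Nat) → o) (vcons (Eq Nat 0 0 → Nat → Nat) 0 (λ (h : Eq Nat 0 0) → λ (m : Nat) → 6) (vnil (Eq Nat 0 0 → Nat → Nat))))
inferred type:
  Vec (Eq Nat 0 0 → Nat → Nat) 3


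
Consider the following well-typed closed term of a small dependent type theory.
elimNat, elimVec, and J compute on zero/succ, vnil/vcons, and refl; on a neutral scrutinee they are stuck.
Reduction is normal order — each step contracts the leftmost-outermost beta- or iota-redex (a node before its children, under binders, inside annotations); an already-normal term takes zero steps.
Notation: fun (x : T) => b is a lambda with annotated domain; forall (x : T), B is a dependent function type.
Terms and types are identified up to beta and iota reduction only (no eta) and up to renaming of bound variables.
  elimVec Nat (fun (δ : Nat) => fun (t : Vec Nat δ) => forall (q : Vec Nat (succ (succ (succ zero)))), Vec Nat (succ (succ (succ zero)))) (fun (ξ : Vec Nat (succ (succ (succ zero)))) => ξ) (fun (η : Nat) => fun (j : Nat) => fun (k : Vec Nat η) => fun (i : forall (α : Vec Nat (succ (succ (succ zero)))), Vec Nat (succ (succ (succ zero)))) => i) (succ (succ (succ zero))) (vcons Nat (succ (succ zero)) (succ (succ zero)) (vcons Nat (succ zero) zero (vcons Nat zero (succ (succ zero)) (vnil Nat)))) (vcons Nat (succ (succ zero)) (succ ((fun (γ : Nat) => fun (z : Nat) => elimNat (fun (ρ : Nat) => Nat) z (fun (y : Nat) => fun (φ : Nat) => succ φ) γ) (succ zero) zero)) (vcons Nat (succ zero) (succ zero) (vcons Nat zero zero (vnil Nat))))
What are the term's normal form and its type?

reduced normal form:
  vcons Nat (succ (succ zero)) (succ (succ zero)) (vcons Nat (succ zero) (succ zero) (vcons Nat zero zero (vnil Nat)))
inferred type:
  Vec Nat (succ (succ (succ zero)))
observation: reduction starts at an elimVec iota-redex, and 23 normal-order steps reach the normal form.


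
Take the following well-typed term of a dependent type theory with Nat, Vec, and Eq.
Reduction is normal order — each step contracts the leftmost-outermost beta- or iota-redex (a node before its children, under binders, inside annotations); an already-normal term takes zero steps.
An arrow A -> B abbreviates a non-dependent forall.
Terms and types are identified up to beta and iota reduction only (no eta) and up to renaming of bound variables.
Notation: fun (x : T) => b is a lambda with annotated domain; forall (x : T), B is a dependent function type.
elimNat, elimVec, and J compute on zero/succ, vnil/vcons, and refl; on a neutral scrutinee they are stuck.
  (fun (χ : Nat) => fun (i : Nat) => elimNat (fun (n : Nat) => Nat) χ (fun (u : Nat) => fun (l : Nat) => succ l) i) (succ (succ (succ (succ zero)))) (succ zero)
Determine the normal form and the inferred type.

reduced normal form:
  succ (succ (succ (succ (succ zero))))
type:
  Nat


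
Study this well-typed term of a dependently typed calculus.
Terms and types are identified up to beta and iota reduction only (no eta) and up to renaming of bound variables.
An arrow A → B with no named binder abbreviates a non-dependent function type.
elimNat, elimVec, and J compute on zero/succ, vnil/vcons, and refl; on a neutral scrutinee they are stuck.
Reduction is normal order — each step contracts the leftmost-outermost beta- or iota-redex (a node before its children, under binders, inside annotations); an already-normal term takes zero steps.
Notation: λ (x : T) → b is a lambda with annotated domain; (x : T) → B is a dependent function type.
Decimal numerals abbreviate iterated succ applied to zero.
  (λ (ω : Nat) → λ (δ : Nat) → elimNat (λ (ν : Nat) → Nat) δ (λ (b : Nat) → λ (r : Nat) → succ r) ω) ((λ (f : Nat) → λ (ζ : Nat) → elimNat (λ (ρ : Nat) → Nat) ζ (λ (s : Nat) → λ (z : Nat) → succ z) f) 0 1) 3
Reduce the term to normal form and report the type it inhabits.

reduced normal form:
  4
the term's type:
  Nat
observation: the term reaches its normal form after 9 normal-order steps.


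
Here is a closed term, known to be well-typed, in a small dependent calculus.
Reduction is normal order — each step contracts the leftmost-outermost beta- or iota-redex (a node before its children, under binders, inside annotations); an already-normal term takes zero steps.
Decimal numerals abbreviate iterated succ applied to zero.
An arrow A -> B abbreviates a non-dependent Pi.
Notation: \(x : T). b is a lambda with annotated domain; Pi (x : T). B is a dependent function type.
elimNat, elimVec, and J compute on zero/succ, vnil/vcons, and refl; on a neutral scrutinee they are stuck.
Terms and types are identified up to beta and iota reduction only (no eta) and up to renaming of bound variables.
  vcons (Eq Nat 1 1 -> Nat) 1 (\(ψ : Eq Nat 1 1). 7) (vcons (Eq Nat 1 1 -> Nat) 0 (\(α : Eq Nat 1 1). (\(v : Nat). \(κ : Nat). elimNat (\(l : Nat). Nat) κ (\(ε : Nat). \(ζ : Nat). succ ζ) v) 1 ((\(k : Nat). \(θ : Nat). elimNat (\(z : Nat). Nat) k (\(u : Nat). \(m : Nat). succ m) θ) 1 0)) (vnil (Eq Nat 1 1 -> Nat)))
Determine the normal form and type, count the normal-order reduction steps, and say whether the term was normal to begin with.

reduced normal form:
  vcons (Eq Nat 1 1 -> Nat) 1 (\(ψ : Eq Nat 1 1). 7) (vcons (Eq Nat 1 1 -> Nat) 0 (\(α : Eq Nat 1 1). 2) (vnil (Eq Nat 1 1 -> Nat)))
the term's type:
  Vec (Eq Nat 1 1 -> Nat) 2
normal-order step count: 9
term was already normal: no
first contracted redex: a beta-redex


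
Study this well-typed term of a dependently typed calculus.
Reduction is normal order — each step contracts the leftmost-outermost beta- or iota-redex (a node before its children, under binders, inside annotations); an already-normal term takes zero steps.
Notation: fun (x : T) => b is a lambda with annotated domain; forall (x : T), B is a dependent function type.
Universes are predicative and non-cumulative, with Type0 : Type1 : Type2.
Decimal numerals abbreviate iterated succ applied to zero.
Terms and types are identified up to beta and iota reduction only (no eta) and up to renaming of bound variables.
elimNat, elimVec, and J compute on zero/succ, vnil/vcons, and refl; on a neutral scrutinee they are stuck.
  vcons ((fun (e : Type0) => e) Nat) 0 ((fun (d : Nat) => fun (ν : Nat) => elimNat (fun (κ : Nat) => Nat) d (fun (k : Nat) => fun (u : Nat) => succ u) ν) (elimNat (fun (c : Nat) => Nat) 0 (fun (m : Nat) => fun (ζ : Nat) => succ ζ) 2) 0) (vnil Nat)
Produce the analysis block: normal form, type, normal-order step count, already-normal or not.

normal form:
  vcons Nat 0 2 (vnil Nat)
type:
  Vec Nat 1
reduction steps (normal order): 11
term was already normal: no
first redex: a beta-redex


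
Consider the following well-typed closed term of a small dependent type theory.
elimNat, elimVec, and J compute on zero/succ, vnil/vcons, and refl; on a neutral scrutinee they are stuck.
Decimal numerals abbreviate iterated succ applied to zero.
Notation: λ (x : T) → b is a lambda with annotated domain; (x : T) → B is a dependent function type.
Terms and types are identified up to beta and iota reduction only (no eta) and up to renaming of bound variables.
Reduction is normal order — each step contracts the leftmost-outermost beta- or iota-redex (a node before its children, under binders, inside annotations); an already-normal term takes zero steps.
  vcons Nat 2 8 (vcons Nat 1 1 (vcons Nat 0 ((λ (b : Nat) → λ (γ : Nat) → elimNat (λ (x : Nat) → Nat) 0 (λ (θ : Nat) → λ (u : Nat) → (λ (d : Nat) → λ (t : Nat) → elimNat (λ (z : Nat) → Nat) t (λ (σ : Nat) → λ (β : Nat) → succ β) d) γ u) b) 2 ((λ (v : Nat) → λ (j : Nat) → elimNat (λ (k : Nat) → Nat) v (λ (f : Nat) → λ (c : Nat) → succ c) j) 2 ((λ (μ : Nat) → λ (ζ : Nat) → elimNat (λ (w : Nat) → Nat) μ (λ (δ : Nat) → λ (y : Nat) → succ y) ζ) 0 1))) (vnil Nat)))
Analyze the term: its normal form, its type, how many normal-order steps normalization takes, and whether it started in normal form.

reduced normal form:
  vcons Nat 2 8 (vcons Nat 1 1 (vcons Nat 0 6 (vnil Nat)))
the term's type:
  Vec Nat 3
steps to reach normal form (normal order): 57
already normal: no
first redex: a beta-redex
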